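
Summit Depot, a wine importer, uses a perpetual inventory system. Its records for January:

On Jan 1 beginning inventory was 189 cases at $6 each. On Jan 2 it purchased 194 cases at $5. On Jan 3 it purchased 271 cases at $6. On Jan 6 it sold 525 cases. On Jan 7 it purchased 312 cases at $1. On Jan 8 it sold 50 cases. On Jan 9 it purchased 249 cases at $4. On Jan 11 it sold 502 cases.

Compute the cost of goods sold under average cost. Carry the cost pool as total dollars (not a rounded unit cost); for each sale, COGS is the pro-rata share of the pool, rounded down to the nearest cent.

After Jan 1: 189 on hand, pool $1,134.00 (≈ $6.0000 each)
After Jan 2: 383 on hand, pool $2,104.00 (≈ $5.4935 each)
After Jan 3: 654 on hand, pool $3,730.00 (≈ $5.7034 each)
Jan 6, sell 525: 525/654 × $3,730.00 → $2,994.26
After Jan 7: 441 on hand, pool $1,047.74 (≈ $2.3758 each)
Jan 8, sell 50: 50/441 × $1,047.74 → $118.79
After Jan 9: 640 on hand, pool $1,924.95 (≈ $3.0077 each)
Jan 11, sell 502: 502/640 × $1,924.95 → $1,509.88
Total COGS = $2,994.26 + $118.79 + $1,509.88 = $4,622.93
Ending inventory (cost pool remaining) = $415.07

COGS = $4,622.93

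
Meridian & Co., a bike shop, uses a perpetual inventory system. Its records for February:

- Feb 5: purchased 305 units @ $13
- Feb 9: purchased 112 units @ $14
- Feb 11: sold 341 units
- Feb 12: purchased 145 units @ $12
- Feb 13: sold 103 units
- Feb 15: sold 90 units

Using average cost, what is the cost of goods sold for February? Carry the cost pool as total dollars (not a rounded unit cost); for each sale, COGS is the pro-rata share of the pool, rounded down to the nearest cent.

COGS = $6,924.78

After Feb 5: 305 on hand, pool $3,965.00 (≈ $13.0000 each)
After Feb 9: 417 on hand, pool $5,533.00 (≈ $13.2686 each)
Feb 11, sell 341: 341/417 × $5,533.00 → $4,524.58
After Feb 12: 221 on hand, pool $2,748.42 (≈ $12.4363 each)
Feb 13, sell 103: 103/221 × $2,748.42 → $1,280.93
Feb 15, sell 90: 90/118 × $1,467.49 → $1,119.27
Total COGS = $4,524.58 + $1,280.93 + $1,119.27 = $6,924.78
Ending inventory (cost pool remaining) = $348.22
Check: goods available $7,273.00 = COGS $6,924.78 + ending $348.22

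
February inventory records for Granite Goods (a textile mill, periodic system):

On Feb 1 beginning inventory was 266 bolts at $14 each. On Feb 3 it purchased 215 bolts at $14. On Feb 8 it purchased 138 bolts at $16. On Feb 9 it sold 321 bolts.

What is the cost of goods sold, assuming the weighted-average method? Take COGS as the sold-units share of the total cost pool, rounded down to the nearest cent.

Feb 9, sell 321: 321/619 × $8,942.00 → $4,637.12
Ending inventory (cost pool remaining) = $4,304.88

COGS = $4,637.12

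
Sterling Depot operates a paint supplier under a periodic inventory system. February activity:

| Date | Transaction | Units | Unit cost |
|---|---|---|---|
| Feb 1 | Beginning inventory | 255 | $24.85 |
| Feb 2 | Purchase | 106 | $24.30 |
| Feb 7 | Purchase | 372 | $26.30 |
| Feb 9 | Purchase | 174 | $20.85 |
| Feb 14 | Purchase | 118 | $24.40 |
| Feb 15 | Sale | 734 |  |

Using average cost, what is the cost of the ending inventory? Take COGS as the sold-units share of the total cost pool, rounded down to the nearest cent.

Ending inventory = $7,155.27

Feb 15, sell 734: 734/1025 × $25,203.25 → $18,047.98
Ending inventory (cost pool remaining) = $7,155.27
Check: goods available $25,203.25 = COGS $18,047.98 + ending $7,155.27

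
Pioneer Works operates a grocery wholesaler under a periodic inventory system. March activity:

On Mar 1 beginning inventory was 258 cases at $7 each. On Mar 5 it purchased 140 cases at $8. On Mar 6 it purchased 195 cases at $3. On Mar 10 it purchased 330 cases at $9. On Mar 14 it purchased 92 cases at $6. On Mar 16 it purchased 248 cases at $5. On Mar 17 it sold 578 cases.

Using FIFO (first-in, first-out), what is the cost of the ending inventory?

Ending inventory = $4,807

Mar 17, 578 sold [FIFO — oldest first]: 258 @ $7 + 140 @ $8 + 180 @ $3 = $3,466
Ending inventory: 15 @ $3 + 330 @ $9 + 92 @ $6 + 248 @ $5 = $4,807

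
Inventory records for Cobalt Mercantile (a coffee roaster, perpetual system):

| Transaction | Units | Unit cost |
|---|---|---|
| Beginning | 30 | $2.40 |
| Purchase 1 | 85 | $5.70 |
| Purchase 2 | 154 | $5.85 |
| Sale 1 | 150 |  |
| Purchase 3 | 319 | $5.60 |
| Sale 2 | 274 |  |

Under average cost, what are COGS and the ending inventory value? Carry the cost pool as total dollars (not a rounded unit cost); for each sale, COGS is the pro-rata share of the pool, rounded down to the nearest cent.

COGS = $2,333.51; ending inventory = $910.29

After Beginning: 30 on hand, pool $72.00 (≈ $2.4000 each)
After Purchase 1: 115 on hand, pool $556.50 (≈ $4.8391 each)
After Purchase 2: 269 on hand, pool $1,457.40 (≈ $5.4178 each)
Sale 1, sell 150: 150/269 × $1,457.40 → $812.67
After Purchase 3: 438 on hand, pool $2,431.13 (≈ $5.5505 each)
Sale 2, sell 274: 274/438 × $2,431.13 → $1,520.84
Total COGS = $812.67 + $1,520.84 = $2,333.51
Ending inventory (cost pool remaining) = $910.29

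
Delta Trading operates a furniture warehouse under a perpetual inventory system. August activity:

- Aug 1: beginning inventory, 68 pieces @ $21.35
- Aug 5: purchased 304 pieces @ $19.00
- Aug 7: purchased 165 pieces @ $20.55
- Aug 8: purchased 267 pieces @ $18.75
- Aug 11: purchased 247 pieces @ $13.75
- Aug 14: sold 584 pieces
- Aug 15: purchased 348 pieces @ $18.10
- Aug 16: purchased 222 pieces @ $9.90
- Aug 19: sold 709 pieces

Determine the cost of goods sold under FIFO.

Aug 14, 584 sold [FIFO — oldest first]: 68 @ $21.35 + 304 @ $19.00 + 165 @ $20.55 + 47 @ $18.75 = $11,499.80
Aug 19, 709 sold [FIFO — oldest first]: 220 @ $18.75 + 247 @ $13.75 + 242 @ $18.10 = $11,901.45
Total COGS = $11,499.80 + $11,901.45 = $23,401.25
Ending inventory: 106 @ $18.10 + 222 @ $9.90 = $4,116.40
Check: goods available $27,517.65 = COGS $23,401.25 + ending $4,116.40

COGS = $23,401.25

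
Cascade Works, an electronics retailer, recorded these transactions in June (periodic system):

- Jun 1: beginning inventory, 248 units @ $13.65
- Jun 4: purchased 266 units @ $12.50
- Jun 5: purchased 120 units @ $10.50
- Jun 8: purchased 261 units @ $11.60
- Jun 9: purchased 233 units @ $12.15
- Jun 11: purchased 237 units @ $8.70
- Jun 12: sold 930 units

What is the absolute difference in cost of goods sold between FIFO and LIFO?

FIFO COGS: 248 @ $13.65 + 266 @ $12.50 + 120 @ $10.50 + 261 @ $11.60 + 35 @ $12.15 = $11,423.05
LIFO COGS: 237 @ $8.70 + 233 @ $12.15 + 261 @ $11.60 + 120 @ $10.50 + 79 @ $12.50 = $10,167.95
Difference = |$11,423.05 − $10,167.95| = $1,255.10

$1,255.10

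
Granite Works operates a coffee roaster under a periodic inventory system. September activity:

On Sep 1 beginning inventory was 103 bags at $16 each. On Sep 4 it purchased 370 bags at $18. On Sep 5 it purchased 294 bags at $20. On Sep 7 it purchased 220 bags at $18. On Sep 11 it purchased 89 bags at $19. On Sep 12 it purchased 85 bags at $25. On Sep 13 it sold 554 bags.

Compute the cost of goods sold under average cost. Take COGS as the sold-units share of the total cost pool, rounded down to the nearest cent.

Sep 13, sell 554: 554/1161 × $21,964.00 → $10,480.66
Ending inventory (cost pool remaining) = $11,483.34
Check: goods available $21,964.00 = COGS $10,480.66 + ending $11,483.34

COGS = $10,480.66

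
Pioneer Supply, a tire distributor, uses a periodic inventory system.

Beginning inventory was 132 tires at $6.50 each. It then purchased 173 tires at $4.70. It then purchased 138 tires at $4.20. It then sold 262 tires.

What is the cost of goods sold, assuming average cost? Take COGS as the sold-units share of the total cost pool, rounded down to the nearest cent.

Sale 1, sell 262: 262/443 × $2,250.70 → $1,331.11
Ending inventory (cost pool remaining) = $919.59
Check: goods available $2,250.70 = COGS $1,331.11 + ending $919.59

COGS = $1,331.11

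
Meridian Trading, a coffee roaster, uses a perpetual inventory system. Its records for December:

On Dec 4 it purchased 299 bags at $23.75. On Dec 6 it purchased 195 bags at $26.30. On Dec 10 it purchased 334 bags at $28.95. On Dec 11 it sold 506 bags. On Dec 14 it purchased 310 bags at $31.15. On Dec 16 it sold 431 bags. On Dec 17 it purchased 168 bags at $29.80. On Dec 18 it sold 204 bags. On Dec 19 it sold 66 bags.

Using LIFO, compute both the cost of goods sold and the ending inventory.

COGS = $34,210.70; ending inventory = $2,351.25

Dec 11, 506 sold [LIFO — newest first]: 334 @ $28.95 + 172 @ $26.30 = $14,192.90
Dec 16, 431 sold [LIFO — newest first]: 310 @ $31.15 + 23 @ $26.30 + 98 @ $23.75 = $12,588.90
Dec 18, 204 sold [LIFO — newest first]: 168 @ $29.80 + 36 @ $23.75 = $5,861.40
Dec 19, 66 sold [LIFO — newest first]: 66 @ $23.75 = $1,567.50
Total COGS = $14,192.90 + $12,588.90 + $5,861.40 + $1,567.50 = $34,210.70
Ending inventory: 99 @ $23.75 = $2,351.25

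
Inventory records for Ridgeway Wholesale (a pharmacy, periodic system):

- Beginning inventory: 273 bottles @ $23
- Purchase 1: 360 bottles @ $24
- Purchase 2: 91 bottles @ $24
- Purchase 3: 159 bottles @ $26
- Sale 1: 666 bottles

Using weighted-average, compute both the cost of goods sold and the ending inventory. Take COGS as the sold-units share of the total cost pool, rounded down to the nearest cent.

COGS = $16,017.94; ending inventory = $5,219.06

Sale 1, sell 666: 666/883 × $21,237.00 → $16,017.94
Ending inventory (cost pool remaining) = $5,219.06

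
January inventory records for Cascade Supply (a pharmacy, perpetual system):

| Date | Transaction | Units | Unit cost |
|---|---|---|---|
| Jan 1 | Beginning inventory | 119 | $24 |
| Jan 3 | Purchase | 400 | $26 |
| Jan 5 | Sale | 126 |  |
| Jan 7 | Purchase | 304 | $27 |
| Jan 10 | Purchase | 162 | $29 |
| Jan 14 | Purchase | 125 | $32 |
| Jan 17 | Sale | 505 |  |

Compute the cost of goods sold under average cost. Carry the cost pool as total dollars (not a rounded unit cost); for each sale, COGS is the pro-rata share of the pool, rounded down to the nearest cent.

COGS = $17,046.06

After Jan 1: 119 on hand, pool $2,856.00 (≈ $24.0000 each)
After Jan 3: 519 on hand, pool $13,256.00 (≈ $25.5414 each)
Jan 5, sell 126: 126/519 × $13,256.00 → $3,218.21
After Jan 7: 697 on hand, pool $18,245.79 (≈ $26.1776 each)
After Jan 10: 859 on hand, pool $22,943.79 (≈ $26.7099 each)
After Jan 14: 984 on hand, pool $26,943.79 (≈ $27.3819 each)
Jan 17, sell 505: 505/984 × $26,943.79 → $13,827.85
Total COGS = $3,218.21 + $13,827.85 = $17,046.06
Ending inventory (cost pool remaining) = $13,115.94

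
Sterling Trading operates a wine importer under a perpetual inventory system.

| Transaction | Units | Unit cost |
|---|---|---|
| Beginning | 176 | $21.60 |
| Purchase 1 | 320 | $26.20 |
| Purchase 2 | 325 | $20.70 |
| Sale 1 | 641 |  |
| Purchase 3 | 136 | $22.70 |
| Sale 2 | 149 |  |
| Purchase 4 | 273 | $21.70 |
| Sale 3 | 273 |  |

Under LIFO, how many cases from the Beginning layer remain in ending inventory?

Sale 1 (641) [LIFO — newest first]: 325 @ $20.70 + 316 @ $26.20 = $15,006.70
Sale 2 (149) [LIFO — newest first]: 136 @ $22.70 + 4 @ $26.20 + 9 @ $21.60 = $3,386.40
Sale 3 (273) [LIFO — newest first]: 273 @ $21.70 = $5,924.10
Total COGS = $15,006.70 + $3,386.40 + $5,924.10 = $24,317.20
Ending inventory: 167 @ $21.60 = $3,607.20

167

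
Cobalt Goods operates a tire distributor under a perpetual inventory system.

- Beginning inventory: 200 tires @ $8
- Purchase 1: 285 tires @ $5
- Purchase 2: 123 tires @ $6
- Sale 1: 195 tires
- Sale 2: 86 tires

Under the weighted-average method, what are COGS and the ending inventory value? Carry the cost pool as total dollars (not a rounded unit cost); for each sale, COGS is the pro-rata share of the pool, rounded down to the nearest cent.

After Beginning: 200 on hand, pool $1,600.00 (≈ $8.0000 each)
After Purchase 1: 485 on hand, pool $3,025.00 (≈ $6.2371 each)
After Purchase 2: 608 on hand, pool $3,763.00 (≈ $6.1891 each)
Sale 1, sell 195: 195/608 × $3,763.00 → $1,206.88
Sale 2, sell 86: 86/413 × $2,556.12 → $532.26
Total COGS = $1,206.88 + $532.26 = $1,739.14
Ending inventory (cost pool remaining) = $2,023.86

COGS = $1,739.14; ending inventory = $2,023.86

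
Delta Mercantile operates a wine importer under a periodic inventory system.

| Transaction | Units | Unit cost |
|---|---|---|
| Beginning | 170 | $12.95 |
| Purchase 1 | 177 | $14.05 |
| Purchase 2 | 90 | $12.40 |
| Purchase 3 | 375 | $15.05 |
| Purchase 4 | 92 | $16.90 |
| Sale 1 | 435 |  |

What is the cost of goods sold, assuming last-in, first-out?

Sale 1 (435) [LIFO — newest first]: 92 @ $16.90 + 343 @ $15.05 = $6,716.95
Ending inventory: 170 @ $12.95 + 177 @ $14.05 + 90 @ $12.40 + 32 @ $15.05 = $6,285.95

COGS = $6,716.95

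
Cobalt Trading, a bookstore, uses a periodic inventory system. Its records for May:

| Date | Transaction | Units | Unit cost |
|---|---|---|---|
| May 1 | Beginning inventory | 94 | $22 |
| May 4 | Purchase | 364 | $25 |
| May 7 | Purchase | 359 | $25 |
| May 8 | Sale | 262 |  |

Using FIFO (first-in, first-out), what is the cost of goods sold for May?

COGS = $6,268

May 8, 262 sold [FIFO — oldest first]: 94 @ $22 + 168 @ $25 = $6,268
Ending inventory: 196 @ $25 + 359 @ $25 = $13,875
Check: goods available $20,143 = COGS $6,268 + ending $13,875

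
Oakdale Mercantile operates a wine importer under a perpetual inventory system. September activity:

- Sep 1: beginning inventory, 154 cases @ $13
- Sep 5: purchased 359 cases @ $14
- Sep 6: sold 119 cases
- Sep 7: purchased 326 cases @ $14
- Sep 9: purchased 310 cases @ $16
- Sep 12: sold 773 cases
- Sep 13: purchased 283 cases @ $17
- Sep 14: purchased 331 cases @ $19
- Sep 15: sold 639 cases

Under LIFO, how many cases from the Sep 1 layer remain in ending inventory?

154

Sep 6, 119 sold [LIFO — newest first]: 119 @ $14 = $1,666
Sep 12, 773 sold [LIFO — newest first]: 310 @ $16 + 326 @ $14 + 137 @ $14 = $11,442
Sep 15, 639 sold [LIFO — newest first]: 331 @ $19 + 283 @ $17 + 25 @ $14 = $11,450
Total COGS = $1,666 + $11,442 + $11,450 = $24,558
Ending inventory: 154 @ $13 + 78 @ $14 = $3,094
Check: goods available $27,652 = COGS $24,558 + ending $3,094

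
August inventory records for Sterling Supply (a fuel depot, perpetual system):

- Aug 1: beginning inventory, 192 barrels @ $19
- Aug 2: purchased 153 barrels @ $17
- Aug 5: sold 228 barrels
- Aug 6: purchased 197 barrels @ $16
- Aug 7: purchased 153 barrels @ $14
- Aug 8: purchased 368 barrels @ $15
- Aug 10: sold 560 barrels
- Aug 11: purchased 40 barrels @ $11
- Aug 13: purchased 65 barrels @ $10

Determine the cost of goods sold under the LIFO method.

COGS = $12,312

Aug 5, 228 sold [LIFO — newest first]: 153 @ $17 + 75 @ $19 = $4,026
Aug 10, 560 sold [LIFO — newest first]: 368 @ $15 + 153 @ $14 + 39 @ $16 = $8,286
Total COGS = $4,026 + $8,286 = $12,312
Ending inventory: 117 @ $19 + 158 @ $16 + 40 @ $11 + 65 @ $10 = $5,841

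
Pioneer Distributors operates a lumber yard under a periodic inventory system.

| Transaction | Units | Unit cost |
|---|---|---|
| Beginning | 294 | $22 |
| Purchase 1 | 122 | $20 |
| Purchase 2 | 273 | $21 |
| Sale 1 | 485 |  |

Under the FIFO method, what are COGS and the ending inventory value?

Sale 1 (485) [FIFO — oldest first]: 294 @ $22 + 122 @ $20 + 69 @ $21 = $10,357
Ending inventory: 204 @ $21 = $4,284

COGS = $10,357; ending inventory = $4,284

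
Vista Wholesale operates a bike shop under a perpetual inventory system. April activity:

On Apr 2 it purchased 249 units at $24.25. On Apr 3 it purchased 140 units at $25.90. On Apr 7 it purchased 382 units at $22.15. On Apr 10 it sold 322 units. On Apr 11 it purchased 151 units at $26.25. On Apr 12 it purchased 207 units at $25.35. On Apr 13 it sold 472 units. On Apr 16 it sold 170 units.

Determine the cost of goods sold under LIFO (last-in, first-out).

Apr 10, 322 sold [LIFO — newest first]: 322 @ $22.15 = $7,132.30
Apr 13, 472 sold [LIFO — newest first]: 207 @ $25.35 + 151 @ $26.25 + 60 @ $22.15 + 54 @ $25.90 = $11,938.80
Apr 16, 170 sold [LIFO — newest first]: 86 @ $25.90 + 84 @ $24.25 = $4,264.40
Total COGS = $7,132.30 + $11,938.80 + $4,264.40 = $23,335.50
Ending inventory: 165 @ $24.25 = $4,001.25

COGS = $23,335.50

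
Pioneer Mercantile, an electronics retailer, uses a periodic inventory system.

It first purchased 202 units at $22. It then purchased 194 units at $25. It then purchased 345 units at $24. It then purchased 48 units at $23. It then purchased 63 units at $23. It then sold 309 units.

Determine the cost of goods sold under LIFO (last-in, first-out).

Sale 1 (309) [LIFO — newest first]: 63 @ $23 + 48 @ $23 + 198 @ $24 = $7,305
Ending inventory: 202 @ $22 + 194 @ $25 + 147 @ $24 = $12,822

COGS = $7,305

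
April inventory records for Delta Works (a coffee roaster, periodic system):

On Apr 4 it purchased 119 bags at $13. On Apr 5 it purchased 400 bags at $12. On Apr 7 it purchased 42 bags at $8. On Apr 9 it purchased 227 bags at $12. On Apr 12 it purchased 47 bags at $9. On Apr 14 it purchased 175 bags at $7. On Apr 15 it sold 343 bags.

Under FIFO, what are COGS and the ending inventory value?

Apr 15, 343 sold [FIFO — oldest first]: 119 @ $13 + 224 @ $12 = $4,235
Ending inventory: 176 @ $12 + 42 @ $8 + 227 @ $12 + 47 @ $9 + 175 @ $7 = $6,820

COGS = $4,235; ending inventory = $6,820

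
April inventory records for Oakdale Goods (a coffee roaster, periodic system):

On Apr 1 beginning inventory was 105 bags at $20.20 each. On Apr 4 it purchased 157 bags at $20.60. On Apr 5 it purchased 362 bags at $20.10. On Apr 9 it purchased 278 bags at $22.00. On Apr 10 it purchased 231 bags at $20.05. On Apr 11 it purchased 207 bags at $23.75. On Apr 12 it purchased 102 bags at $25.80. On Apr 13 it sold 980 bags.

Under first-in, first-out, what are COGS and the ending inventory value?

Apr 13, 980 sold [FIFO — oldest first]: 105 @ $20.20 + 157 @ $20.60 + 362 @ $20.10 + 278 @ $22.00 + 78 @ $20.05 = $20,311.30
Ending inventory: 153 @ $20.05 + 207 @ $23.75 + 102 @ $25.80 = $10,615.50

COGS = $20,311.30; ending inventory = $10,615.50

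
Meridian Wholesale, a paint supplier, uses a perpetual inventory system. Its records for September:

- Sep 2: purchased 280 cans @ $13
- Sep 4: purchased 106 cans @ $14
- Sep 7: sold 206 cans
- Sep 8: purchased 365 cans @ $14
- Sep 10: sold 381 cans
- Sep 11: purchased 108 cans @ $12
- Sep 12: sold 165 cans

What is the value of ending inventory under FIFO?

Ending inventory = $1,284

Sep 7, 206 sold [FIFO — oldest first]: 206 @ $13 = $2,678
Sep 10, 381 sold [FIFO — oldest first]: 74 @ $13 + 106 @ $14 + 201 @ $14 = $5,260
Sep 12, 165 sold [FIFO — oldest first]: 164 @ $14 + 1 @ $12 = $2,308
Total COGS = $2,678 + $5,260 + $2,308 = $10,246
Ending inventory: 107 @ $12 = $1,284
Check: goods available $11,530 = COGS $10,246 + ending $1,284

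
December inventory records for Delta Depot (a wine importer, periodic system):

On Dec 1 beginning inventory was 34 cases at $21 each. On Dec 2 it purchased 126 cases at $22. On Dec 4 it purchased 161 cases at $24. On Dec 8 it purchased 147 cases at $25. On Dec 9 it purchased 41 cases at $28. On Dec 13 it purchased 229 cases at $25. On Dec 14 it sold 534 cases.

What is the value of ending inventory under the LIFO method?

Dec 14, 534 sold [LIFO — newest first]: 229 @ $25 + 41 @ $28 + 147 @ $25 + 117 @ $24 = $13,356
Ending inventory: 34 @ $21 + 126 @ $22 + 44 @ $24 = $4,542

Ending inventory = $4,542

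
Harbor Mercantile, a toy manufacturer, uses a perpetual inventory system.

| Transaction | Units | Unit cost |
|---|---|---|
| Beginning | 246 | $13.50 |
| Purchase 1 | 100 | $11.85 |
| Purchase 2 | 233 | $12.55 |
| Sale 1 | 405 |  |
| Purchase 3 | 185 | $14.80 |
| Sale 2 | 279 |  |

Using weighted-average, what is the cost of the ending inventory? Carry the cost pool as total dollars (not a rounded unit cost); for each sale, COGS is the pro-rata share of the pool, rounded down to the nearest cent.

Ending inventory = $1,107.73

After Beginning: 246 on hand, pool $3,321.00 (≈ $13.5000 each)
After Purchase 1: 346 on hand, pool $4,506.00 (≈ $13.0231 each)
After Purchase 2: 579 on hand, pool $7,430.15 (≈ $12.8327 each)
Sale 1, sell 405: 405/579 × $7,430.15 → $5,197.25
After Purchase 3: 359 on hand, pool $4,970.90 (≈ $13.8465 each)
Sale 2, sell 279: 279/359 × $4,970.90 → $3,863.17
Total COGS = $5,197.25 + $3,863.17 = $9,060.42
Ending inventory (cost pool remaining) = $1,107.73
Check: goods available $10,168.15 = COGS $9,060.42 + ending $1,107.73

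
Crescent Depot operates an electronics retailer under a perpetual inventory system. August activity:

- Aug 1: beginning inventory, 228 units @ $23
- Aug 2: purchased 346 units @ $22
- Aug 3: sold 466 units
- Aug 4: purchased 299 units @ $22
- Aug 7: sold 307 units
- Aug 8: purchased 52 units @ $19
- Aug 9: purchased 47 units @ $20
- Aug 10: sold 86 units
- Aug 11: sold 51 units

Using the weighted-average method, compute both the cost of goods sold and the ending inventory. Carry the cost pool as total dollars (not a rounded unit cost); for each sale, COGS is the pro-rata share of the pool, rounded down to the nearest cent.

After Aug 1: 228 on hand, pool $5,244.00 (≈ $23.0000 each)
After Aug 2: 574 on hand, pool $12,856.00 (≈ $22.3972 each)
Aug 3, sell 466: 466/574 × $12,856.00 → $10,437.10
After Aug 4: 407 on hand, pool $8,996.90 (≈ $22.1054 each)
Aug 7, sell 307: 307/407 × $8,996.90 → $6,786.35
After Aug 8: 152 on hand, pool $3,198.55 (≈ $21.0431 each)
After Aug 9: 199 on hand, pool $4,138.55 (≈ $20.7967 each)
Aug 10, sell 86: 86/199 × $4,138.55 → $1,788.51
Aug 11, sell 51: 51/113 × $2,350.04 → $1,060.63
Total COGS = $10,437.10 + $6,786.35 + $1,788.51 + $1,060.63 = $20,072.59
Ending inventory (cost pool remaining) = $1,289.41

COGS = $20,072.59; ending inventory = $1,289.41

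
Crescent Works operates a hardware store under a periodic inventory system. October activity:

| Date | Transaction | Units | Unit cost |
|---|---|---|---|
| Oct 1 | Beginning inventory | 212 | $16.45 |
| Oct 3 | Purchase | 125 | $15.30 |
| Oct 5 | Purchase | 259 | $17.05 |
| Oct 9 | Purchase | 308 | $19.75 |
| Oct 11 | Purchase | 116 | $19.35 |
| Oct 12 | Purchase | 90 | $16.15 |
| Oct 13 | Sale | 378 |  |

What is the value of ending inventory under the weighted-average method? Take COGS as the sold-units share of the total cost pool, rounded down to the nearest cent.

Ending inventory = $12,923.40

Oct 13, sell 378: 378/1110 × $19,596.95 → $6,673.55
Ending inventory (cost pool remaining) = $12,923.40
Check: goods available $19,596.95 = COGS $6,673.55 + ending $12,923.40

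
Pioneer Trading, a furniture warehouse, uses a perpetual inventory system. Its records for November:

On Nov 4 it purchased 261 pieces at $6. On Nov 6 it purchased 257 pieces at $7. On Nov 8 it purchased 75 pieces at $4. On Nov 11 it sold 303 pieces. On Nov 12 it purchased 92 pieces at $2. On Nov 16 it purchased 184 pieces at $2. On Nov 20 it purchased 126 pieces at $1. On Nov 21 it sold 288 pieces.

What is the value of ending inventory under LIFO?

Ending inventory = $1,997

Nov 11, 303 sold [LIFO — newest first]: 75 @ $4 + 228 @ $7 = $1,896
Nov 21, 288 sold [LIFO — newest first]: 126 @ $1 + 162 @ $2 = $450
Total COGS = $1,896 + $450 = $2,346
Ending inventory: 261 @ $6 + 29 @ $7 + 92 @ $2 + 22 @ $2 = $1,997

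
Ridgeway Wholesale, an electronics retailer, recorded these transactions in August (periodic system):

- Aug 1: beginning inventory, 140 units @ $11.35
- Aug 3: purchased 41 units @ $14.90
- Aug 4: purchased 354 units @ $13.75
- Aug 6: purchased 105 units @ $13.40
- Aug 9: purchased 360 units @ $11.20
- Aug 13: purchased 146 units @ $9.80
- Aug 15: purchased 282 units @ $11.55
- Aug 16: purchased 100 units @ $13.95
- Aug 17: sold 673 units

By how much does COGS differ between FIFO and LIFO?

FIFO COGS: 140 @ $11.35 + 41 @ $14.90 + 354 @ $13.75 + 105 @ $13.40 + 33 @ $11.20 = $8,844.00
LIFO COGS: 100 @ $13.95 + 282 @ $11.55 + 146 @ $9.80 + 145 @ $11.20 = $7,706.90
Difference = |$8,844.00 − $7,706.90| = $1,137.10

$1,137.10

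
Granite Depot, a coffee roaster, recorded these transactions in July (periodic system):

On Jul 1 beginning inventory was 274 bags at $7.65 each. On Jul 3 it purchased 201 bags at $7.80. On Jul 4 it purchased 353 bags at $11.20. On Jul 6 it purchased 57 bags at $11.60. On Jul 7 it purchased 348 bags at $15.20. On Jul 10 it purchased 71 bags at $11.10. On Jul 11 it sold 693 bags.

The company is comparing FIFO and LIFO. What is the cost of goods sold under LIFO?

FIFO COGS: 274 @ $7.65 + 201 @ $7.80 + 218 @ $11.20 = $6,105.50
LIFO COGS: 71 @ $11.10 + 348 @ $15.20 + 57 @ $11.60 + 217 @ $11.20 = $9,169.30

COGS = $9,169.30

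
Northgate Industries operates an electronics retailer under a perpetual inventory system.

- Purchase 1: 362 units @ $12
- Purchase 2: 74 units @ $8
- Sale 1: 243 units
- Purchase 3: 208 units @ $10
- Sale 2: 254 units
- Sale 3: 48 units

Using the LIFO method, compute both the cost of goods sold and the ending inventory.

COGS = $5,828; ending inventory = $1,188

Sale 1 (243) [LIFO — newest first]: 74 @ $8 + 169 @ $12 = $2,620
Sale 2 (254) [LIFO — newest first]: 208 @ $10 + 46 @ $12 = $2,632
Sale 3 (48) [LIFO — newest first]: 48 @ $12 = $576
Total COGS = $2,620 + $2,632 + $576 = $5,828
Ending inventory: 99 @ $12 = $1,188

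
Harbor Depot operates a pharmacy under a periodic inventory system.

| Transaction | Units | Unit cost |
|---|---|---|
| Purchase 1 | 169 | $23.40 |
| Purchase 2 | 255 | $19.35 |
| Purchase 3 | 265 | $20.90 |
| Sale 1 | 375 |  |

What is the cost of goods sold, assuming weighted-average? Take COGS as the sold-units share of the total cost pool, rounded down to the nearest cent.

COGS = $7,852.33

Sale 1, sell 375: 375/689 × $14,427.35 → $7,852.33
Ending inventory (cost pool remaining) = $6,575.02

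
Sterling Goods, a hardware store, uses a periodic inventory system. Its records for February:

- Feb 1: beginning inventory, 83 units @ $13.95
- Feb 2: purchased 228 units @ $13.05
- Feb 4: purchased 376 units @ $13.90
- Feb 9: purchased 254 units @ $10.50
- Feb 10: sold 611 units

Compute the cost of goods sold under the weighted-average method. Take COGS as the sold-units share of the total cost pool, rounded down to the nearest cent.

COGS = $7,809.01

Feb 10, sell 611: 611/941 × $12,026.65 → $7,809.01
Ending inventory (cost pool remaining) = $4,217.64
Check: goods available $12,026.65 = COGS $7,809.01 + ending $4,217.64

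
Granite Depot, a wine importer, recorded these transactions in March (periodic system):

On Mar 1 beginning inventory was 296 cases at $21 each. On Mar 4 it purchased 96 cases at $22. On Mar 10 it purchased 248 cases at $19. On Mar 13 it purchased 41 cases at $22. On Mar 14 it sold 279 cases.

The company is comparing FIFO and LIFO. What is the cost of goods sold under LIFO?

COGS = $5,424

FIFO COGS: 279 @ $21 = $5,859
LIFO COGS: 41 @ $22 + 238 @ $19 = $5,424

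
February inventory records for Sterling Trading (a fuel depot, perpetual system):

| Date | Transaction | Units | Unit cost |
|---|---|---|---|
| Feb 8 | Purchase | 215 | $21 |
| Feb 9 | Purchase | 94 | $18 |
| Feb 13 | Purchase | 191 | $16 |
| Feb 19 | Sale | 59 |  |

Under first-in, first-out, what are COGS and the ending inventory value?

COGS = $1,239; ending inventory = $8,024

Feb 19, 59 sold [FIFO — oldest first]: 59 @ $21 = $1,239
Ending inventory: 156 @ $21 + 94 @ $18 + 191 @ $16 = $8,024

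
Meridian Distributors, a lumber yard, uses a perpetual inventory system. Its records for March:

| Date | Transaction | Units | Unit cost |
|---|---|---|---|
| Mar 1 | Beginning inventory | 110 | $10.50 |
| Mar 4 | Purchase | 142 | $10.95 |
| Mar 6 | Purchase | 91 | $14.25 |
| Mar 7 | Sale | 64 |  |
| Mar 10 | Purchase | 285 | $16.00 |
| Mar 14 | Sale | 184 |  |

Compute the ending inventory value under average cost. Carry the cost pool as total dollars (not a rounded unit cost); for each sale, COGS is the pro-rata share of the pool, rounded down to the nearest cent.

Ending inventory = $5,268.17

After Mar 1: 110 on hand, pool $1,155.00 (≈ $10.5000 each)
After Mar 4: 252 on hand, pool $2,709.90 (≈ $10.7536 each)
After Mar 6: 343 on hand, pool $4,006.65 (≈ $11.6812 each)
Mar 7, sell 64: 64/343 × $4,006.65 → $747.59
After Mar 10: 564 on hand, pool $7,819.06 (≈ $13.8636 each)
Mar 14, sell 184: 184/564 × $7,819.06 → $2,550.89
Total COGS = $747.59 + $2,550.89 = $3,298.48
Ending inventory (cost pool remaining) = $5,268.17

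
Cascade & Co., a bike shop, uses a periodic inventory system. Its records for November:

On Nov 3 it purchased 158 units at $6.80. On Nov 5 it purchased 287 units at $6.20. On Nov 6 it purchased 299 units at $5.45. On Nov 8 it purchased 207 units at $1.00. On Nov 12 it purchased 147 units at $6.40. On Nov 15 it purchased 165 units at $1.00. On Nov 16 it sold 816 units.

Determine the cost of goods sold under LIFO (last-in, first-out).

COGS = $2,931.45

Nov 16, 816 sold [LIFO — newest first]: 165 @ $1.00 + 147 @ $6.40 + 207 @ $1.00 + 297 @ $5.45 = $2,931.45
Ending inventory: 158 @ $6.80 + 287 @ $6.20 + 2 @ $5.45 = $2,864.70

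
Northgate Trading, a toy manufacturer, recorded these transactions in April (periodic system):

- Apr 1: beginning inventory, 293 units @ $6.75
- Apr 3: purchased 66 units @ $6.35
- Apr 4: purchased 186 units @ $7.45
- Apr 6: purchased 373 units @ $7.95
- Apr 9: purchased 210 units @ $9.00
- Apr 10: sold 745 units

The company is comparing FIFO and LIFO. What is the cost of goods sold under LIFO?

COGS = $6,062.25

FIFO COGS: 293 @ $6.75 + 66 @ $6.35 + 186 @ $7.45 + 200 @ $7.95 = $5,372.55
LIFO COGS: 210 @ $9.00 + 373 @ $7.95 + 162 @ $7.45 = $6,062.25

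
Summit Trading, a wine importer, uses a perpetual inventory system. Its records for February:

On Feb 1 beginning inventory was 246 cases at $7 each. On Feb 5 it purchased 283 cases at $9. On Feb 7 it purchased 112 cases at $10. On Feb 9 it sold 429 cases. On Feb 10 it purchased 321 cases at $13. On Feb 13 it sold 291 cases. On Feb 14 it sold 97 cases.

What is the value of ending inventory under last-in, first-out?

Ending inventory = $1,015

Feb 9, 429 sold [LIFO — newest first]: 112 @ $10 + 283 @ $9 + 34 @ $7 = $3,905
Feb 13, 291 sold [LIFO — newest first]: 291 @ $13 = $3,783
Feb 14, 97 sold [LIFO — newest first]: 30 @ $13 + 67 @ $7 = $859
Total COGS = $3,905 + $3,783 + $859 = $8,547
Ending inventory: 145 @ $7 = $1,015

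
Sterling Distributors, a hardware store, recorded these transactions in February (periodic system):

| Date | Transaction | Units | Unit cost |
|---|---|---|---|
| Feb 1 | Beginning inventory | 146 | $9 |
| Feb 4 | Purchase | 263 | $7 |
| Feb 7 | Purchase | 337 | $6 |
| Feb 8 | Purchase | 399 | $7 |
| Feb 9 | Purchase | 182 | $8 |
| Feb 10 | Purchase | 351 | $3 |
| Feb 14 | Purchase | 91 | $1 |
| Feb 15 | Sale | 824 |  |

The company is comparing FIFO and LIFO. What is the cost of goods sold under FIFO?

COGS = $5,723

FIFO COGS: 146 @ $9 + 263 @ $7 + 337 @ $6 + 78 @ $7 = $5,723
LIFO COGS: 91 @ $1 + 351 @ $3 + 182 @ $8 + 200 @ $7 = $4,000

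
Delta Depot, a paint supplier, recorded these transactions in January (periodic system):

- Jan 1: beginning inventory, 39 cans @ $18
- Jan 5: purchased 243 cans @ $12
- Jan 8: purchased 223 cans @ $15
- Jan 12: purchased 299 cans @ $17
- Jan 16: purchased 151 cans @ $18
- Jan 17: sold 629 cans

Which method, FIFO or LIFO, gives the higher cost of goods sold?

LIFO

FIFO COGS: 39 @ $18 + 243 @ $12 + 223 @ $15 + 124 @ $17 = $9,071
LIFO COGS: 151 @ $18 + 299 @ $17 + 179 @ $15 = $10,486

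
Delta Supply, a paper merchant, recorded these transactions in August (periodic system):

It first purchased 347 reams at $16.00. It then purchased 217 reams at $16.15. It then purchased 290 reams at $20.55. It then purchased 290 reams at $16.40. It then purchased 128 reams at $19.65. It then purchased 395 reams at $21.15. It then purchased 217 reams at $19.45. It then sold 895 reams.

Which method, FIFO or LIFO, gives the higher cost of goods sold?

FIFO COGS: 347 @ $16.00 + 217 @ $16.15 + 290 @ $20.55 + 41 @ $16.40 = $15,688.45
LIFO COGS: 217 @ $19.45 + 395 @ $21.15 + 128 @ $19.65 + 155 @ $16.40 = $17,632.10

LIFO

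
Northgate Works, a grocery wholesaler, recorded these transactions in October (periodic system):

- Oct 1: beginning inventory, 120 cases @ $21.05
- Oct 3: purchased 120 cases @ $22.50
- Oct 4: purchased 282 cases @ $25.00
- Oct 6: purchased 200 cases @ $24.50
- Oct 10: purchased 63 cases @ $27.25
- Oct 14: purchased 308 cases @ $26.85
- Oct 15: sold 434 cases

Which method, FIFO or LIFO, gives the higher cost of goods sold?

LIFO

FIFO COGS: 120 @ $21.05 + 120 @ $22.50 + 194 @ $25.00 = $10,076.00
LIFO COGS: 308 @ $26.85 + 63 @ $27.25 + 63 @ $24.50 = $11,530.05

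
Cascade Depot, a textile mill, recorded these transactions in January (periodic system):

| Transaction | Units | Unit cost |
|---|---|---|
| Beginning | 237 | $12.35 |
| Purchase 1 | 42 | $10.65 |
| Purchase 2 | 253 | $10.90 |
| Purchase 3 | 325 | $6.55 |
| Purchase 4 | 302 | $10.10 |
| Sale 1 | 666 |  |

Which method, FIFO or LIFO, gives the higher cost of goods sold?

FIFO

FIFO COGS: 237 @ $12.35 + 42 @ $10.65 + 253 @ $10.90 + 134 @ $6.55 = $7,009.65
LIFO COGS: 302 @ $10.10 + 325 @ $6.55 + 39 @ $10.90 = $5,604.05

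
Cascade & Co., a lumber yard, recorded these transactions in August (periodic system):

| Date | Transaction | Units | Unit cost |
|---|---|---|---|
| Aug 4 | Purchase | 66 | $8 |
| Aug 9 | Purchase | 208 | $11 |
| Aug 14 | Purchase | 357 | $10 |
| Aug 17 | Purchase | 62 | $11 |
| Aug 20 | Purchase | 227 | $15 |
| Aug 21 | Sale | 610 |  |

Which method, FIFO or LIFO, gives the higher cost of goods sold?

LIFO

FIFO COGS: 66 @ $8 + 208 @ $11 + 336 @ $10 = $6,176
LIFO COGS: 227 @ $15 + 62 @ $11 + 321 @ $10 = $7,297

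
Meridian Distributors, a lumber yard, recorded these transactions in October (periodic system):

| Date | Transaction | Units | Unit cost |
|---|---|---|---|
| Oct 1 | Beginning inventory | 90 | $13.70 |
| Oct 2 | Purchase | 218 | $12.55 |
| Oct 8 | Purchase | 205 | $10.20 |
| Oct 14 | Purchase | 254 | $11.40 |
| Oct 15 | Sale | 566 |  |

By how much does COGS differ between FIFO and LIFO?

FIFO COGS: 90 @ $13.70 + 218 @ $12.55 + 205 @ $10.20 + 53 @ $11.40 = $6,664.10
LIFO COGS: 254 @ $11.40 + 205 @ $10.20 + 107 @ $12.55 = $6,329.45
Difference = |$6,664.10 − $6,329.45| = $334.65

$334.65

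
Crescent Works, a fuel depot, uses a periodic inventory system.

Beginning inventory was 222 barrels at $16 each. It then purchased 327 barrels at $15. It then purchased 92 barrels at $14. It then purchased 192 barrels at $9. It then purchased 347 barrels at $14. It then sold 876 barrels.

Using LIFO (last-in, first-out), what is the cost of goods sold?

Sale 1 (876) [LIFO — newest first]: 347 @ $14 + 192 @ $9 + 92 @ $14 + 245 @ $15 = $11,549
Ending inventory: 222 @ $16 + 82 @ $15 = $4,782
Check: goods available $16,331 = COGS $11,549 + ending $4,782

COGS = $11,549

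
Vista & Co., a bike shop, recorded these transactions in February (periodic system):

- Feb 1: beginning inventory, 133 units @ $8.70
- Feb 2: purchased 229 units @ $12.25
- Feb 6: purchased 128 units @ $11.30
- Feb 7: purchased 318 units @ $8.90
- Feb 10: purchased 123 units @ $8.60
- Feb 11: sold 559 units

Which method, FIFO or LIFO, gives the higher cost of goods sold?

FIFO COGS: 133 @ $8.70 + 229 @ $12.25 + 128 @ $11.30 + 69 @ $8.90 = $6,022.85
LIFO COGS: 123 @ $8.60 + 318 @ $8.90 + 118 @ $11.30 = $5,221.40

FIFO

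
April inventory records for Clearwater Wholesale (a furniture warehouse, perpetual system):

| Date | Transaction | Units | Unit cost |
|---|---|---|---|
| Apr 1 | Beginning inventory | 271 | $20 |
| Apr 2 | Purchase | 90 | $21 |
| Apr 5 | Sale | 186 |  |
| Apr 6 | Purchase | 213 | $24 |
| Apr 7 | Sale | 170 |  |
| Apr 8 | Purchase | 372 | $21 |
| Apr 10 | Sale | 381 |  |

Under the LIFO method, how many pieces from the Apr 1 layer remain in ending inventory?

175

Apr 5, 186 sold [LIFO — newest first]: 90 @ $21 + 96 @ $20 = $3,810
Apr 7, 170 sold [LIFO — newest first]: 170 @ $24 = $4,080
Apr 10, 381 sold [LIFO — newest first]: 372 @ $21 + 9 @ $24 = $8,028
Total COGS = $3,810 + $4,080 + $8,028 = $15,918
Ending inventory: 175 @ $20 + 34 @ $24 = $4,316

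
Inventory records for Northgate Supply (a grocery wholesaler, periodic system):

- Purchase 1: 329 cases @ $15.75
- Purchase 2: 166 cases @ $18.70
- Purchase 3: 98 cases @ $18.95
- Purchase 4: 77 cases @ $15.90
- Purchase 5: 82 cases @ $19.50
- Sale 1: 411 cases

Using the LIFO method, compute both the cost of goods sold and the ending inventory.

COGS = $7,560.20; ending inventory = $5,406.15

Sale 1 (411) [LIFO — newest first]: 82 @ $19.50 + 77 @ $15.90 + 98 @ $18.95 + 154 @ $18.70 = $7,560.20
Ending inventory: 329 @ $15.75 + 12 @ $18.70 = $5,406.15
Check: goods available $12,966.35 = COGS $7,560.20 + ending $5,406.15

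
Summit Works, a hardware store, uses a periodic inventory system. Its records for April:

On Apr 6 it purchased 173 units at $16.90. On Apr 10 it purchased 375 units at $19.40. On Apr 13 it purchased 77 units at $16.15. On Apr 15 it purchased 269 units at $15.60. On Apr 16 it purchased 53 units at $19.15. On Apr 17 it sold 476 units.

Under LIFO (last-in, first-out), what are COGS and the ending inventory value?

COGS = $7,948.70; ending inventory = $8,704.90

Apr 17, 476 sold [LIFO — newest first]: 53 @ $19.15 + 269 @ $15.60 + 77 @ $16.15 + 77 @ $19.40 = $7,948.70
Ending inventory: 173 @ $16.90 + 298 @ $19.40 = $8,704.90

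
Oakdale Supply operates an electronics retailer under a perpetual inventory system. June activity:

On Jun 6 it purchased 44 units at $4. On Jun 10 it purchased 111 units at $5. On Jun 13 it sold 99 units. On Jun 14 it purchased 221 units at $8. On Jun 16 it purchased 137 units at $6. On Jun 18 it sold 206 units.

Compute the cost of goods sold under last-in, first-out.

COGS = $1,869

Jun 13, 99 sold [LIFO — newest first]: 99 @ $5 = $495
Jun 18, 206 sold [LIFO — newest first]: 137 @ $6 + 69 @ $8 = $1,374
Total COGS = $495 + $1,374 = $1,869
Ending inventory: 44 @ $4 + 12 @ $5 + 152 @ $8 = $1,452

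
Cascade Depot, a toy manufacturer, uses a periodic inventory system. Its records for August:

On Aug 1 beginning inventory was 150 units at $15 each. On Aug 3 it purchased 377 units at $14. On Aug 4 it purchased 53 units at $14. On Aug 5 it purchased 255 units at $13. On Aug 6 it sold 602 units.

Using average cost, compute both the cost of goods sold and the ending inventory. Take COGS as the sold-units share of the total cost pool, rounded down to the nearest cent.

COGS = $8,352.29; ending inventory = $3,232.71

Aug 6, sell 602: 602/835 × $11,585.00 → $8,352.29
Ending inventory (cost pool remaining) = $3,232.71
Check: goods available $11,585.00 = COGS $8,352.29 + ending $3,232.71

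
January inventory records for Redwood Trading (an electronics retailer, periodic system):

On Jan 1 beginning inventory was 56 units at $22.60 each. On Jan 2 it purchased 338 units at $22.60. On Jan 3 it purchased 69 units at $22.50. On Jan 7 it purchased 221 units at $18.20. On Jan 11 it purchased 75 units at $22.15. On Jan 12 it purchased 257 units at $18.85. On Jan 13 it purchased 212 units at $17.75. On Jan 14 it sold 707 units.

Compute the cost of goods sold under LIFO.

Jan 14, 707 sold [LIFO — newest first]: 212 @ $17.75 + 257 @ $18.85 + 75 @ $22.15 + 163 @ $18.20 = $13,235.30
Ending inventory: 56 @ $22.60 + 338 @ $22.60 + 69 @ $22.50 + 58 @ $18.20 = $11,512.50
Check: goods available $24,747.80 = COGS $13,235.30 + ending $11,512.50

COGS = $13,235.30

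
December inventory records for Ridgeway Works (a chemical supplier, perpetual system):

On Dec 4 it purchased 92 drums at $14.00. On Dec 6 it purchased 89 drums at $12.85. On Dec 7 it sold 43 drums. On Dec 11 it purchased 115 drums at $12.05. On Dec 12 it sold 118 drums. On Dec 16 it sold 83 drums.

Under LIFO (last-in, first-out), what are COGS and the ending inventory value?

COGS = $3,089.40; ending inventory = $728.00

Dec 7, 43 sold [LIFO — newest first]: 43 @ $12.85 = $552.55
Dec 12, 118 sold [LIFO — newest first]: 115 @ $12.05 + 3 @ $12.85 = $1,424.30
Dec 16, 83 sold [LIFO — newest first]: 43 @ $12.85 + 40 @ $14.00 = $1,112.55
Total COGS = $552.55 + $1,424.30 + $1,112.55 = $3,089.40
Ending inventory: 52 @ $14.00 = $728.00
Check: goods available $3,817.40 = COGS $3,089.40 + ending $728.00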